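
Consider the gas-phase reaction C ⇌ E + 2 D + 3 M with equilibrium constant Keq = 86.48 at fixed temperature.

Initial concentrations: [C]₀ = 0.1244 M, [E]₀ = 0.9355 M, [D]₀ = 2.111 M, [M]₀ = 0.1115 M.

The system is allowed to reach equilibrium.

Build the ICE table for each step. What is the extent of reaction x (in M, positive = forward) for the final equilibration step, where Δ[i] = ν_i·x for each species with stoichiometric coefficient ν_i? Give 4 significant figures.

Q₀ = 0.04645 vs Keq = 86.48 ⇒ Q<K, forward
Step 1:
                    C           E           D           M
  Initial      0.1244      0.9355       2.111      0.1115
  Change      -0.1177      0.1177      0.2354       0.353
  Equil      0.006721       1.053       2.346      0.4645
  solve Keq expr → x = 0.1177; check Q = 86.48

x = 0.1177 M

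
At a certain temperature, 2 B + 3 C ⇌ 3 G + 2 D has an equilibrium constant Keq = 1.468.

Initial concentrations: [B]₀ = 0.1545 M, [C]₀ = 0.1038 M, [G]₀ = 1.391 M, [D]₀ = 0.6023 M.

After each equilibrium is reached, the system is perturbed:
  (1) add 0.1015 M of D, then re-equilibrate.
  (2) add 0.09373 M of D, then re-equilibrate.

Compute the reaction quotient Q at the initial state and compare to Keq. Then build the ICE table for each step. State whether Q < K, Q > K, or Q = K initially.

Q₀ = 3.6573e+04; Q > K (proceeds reverse)

Q₀ = 3.6573e+04 vs Keq = 1.468 ⇒ Q>K, reverse
Step 1:
                    B           C           G           D
  Initial      0.1545      0.1038       1.391      0.6023
  Change       0.3163      0.4745     -0.4745     -0.3163
  Equil        0.4708      0.5783      0.9165       0.286
  solve Keq expr → x = -0.1582; check Q = 1.468
Then add 0.1015 M of D.
Step 2:
                    B           C           G           D
  Initial      0.4708      0.5783      0.9165      0.3875
  Change      0.02759     0.04138    -0.04138    -0.02759
  Equil        0.4984      0.6197      0.8751      0.3599
  solve Keq expr → x = -0.01379; check Q = 1.468
Then add 0.09373 M of D.
Step 3:
                    B           C           G           D
  Initial      0.4984      0.6197      0.8751      0.4536
  Change       0.0223     0.03345    -0.03345     -0.0223
  Equil        0.5207      0.6531      0.8417      0.4313
  solve Keq expr → x = -0.01115; check Q = 1.468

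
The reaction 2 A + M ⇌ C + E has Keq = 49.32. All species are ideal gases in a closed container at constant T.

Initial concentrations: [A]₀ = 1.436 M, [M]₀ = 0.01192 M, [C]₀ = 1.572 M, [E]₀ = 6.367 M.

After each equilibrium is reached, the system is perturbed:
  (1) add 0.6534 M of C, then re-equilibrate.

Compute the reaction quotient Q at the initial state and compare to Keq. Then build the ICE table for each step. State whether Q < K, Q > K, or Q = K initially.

Q₀ = 407.2 vs Keq = 49.32 ⇒ Q>K, reverse
Step 1:
                   A          M          C          E
  init         1.436    0.01192      1.572      6.367
  Δ           0.1325    0.06627   -0.06627   -0.06627
  eq           1.569    0.07819      1.506      6.301
  solve Keq expr → x = -0.06627; check Q = 49.32
Then add 0.6534 M of C.
Step 2:
                   A          M          C          E
  init         1.569    0.07819      2.159      6.301
  Δ          0.05072    0.02536   -0.02536   -0.02536
  eq           1.619     0.1035      2.134      6.275
  solve Keq expr → x = -0.02536; check Q = 49.32

Q₀ = 407.2; Q > K (proceeds reverse)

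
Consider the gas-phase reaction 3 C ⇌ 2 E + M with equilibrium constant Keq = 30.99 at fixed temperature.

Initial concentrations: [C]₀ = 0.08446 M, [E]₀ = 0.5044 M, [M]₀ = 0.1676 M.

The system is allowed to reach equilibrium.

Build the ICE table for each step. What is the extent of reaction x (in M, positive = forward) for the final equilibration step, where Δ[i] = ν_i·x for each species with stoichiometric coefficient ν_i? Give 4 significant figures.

Q₀ = 70.77 vs Keq = 30.99 ⇒ Q>K, reverse
Step 1:
                    C           E           M
  I           0.08446      0.5044      0.1676
  C           0.02284    -0.01523   -0.007613
  E            0.1073      0.4892        0.16
  solve Keq expr → x = -0.007613; check Q = 30.99

x = -0.007613 M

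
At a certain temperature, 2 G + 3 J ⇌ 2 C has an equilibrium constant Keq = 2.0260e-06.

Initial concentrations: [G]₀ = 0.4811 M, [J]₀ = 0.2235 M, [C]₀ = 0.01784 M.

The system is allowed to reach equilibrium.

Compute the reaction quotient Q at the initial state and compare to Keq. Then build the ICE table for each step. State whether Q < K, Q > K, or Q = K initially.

Q₀ = 0.1232; Q > K (proceeds reverse)

Q₀ = 0.1232 vs Keq = 2.0260e-06 ⇒ Q>K, reverse
Step 1:
                    G           J           C
  Initial      0.4811      0.2235     0.01784
  Change      0.01775     0.02663    -0.01775
  Equil        0.4989      0.2501  8.8824e-05
  solve Keq expr → x = -0.008876; check Q = 2.0260e-06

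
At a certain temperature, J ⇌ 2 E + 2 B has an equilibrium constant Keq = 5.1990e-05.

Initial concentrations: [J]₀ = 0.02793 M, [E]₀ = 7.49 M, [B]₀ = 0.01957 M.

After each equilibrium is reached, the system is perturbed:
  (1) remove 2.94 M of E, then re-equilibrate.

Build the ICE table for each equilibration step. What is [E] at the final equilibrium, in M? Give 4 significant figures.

Q₀ = 0.7693 vs Keq = 5.1990e-05 ⇒ Q>K, reverse
Step 1:
                    J           E           B
  I           0.02793        7.49     0.01957
  C          0.009691    -0.01938    -0.01938
  E           0.03762       7.471  1.8721e-04
  solve Keq expr → x = -0.009691; check Q = 5.1990e-05
Then remove 2.94 M of E.
Step 2:
                    J           E           B
  I           0.03762       4.531  1.8721e-04
  C       -6.0612e-05  1.2122e-04  1.2122e-04
  E           0.03756       4.531  3.0843e-04
  solve Keq expr → x = 6.0612e-05; check Q = 5.1990e-05

[E]_eq = 4.531 M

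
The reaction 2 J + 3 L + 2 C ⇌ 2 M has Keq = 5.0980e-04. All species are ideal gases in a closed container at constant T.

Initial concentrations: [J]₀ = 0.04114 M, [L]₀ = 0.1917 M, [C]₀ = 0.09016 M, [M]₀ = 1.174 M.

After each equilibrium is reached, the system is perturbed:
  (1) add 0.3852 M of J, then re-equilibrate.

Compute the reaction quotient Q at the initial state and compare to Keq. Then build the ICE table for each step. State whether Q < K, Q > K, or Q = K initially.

Q₀ = 1.4220e+07 vs Keq = 5.0980e-04 ⇒ Q>K, reverse
Step 1:
                    J           L           C           M
  Initial     0.04114      0.1917     0.09016       1.174
  Change        1.098       1.647       1.098      -1.098
  Equil         1.139       1.838       1.188     0.07616
  solve Keq expr → x = -0.5489; check Q = 5.0980e-04
Then add 0.3852 M of J.
Step 2:
                    J           L           C           M
  Initial       1.524       1.838       1.188     0.07616
  Change     -0.02025    -0.03037    -0.02025     0.02025
  Equil         1.504       1.808       1.168     0.09641
  solve Keq expr → x = 0.01012; check Q = 5.0980e-04

Q₀ = 1.4220e+07; Q > K (proceeds reverse)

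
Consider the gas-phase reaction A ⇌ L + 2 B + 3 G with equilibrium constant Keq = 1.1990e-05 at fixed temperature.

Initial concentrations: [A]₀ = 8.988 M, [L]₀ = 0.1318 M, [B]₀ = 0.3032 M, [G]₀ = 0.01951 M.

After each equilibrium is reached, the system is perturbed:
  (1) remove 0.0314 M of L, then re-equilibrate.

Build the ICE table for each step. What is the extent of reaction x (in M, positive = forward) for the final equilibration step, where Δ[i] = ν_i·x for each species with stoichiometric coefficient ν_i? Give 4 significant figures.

Q₀ = 1.0011e-08 vs Keq = 1.1990e-05 ⇒ Q<K, forward
Step 1:
                  A         L         B         G
  I           8.988    0.1318    0.3032   0.01951
  C        -0.04584   0.04584   0.09167    0.1375
  E           8.942    0.1776    0.3949     0.157
  solve Keq expr → x = 0.04584; check Q = 1.1990e-05
Then remove 0.0314 M of L.
Step 2:
                  A         L         B         G
  I           8.942    0.1462    0.3949     0.157
  C        -0.00267   0.00267   0.00534   0.00801
  E           8.939    0.1489    0.4002     0.165
  solve Keq expr → x = 0.00267; check Q = 1.1990e-05

x = 0.00267 M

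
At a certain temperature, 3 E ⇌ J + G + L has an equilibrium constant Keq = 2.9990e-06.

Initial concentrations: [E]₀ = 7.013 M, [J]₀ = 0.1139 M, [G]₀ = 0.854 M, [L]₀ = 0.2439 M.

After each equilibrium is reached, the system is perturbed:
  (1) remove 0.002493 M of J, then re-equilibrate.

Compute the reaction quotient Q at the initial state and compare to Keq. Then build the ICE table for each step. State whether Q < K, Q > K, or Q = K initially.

Q₀ = 6.8783e-05 vs Keq = 2.9990e-06 ⇒ Q>K, reverse
Step 1:
                  E         J         G         L
  Initial     7.013    0.1139     0.854    0.2439
  Change     0.3084   -0.1028   -0.1028   -0.1028
  Equil       7.321    0.0111    0.7512    0.1411
  solve Keq expr → x = -0.1028; check Q = 2.9990e-06
Then remove 0.002493 M of J.
Step 2:
                  E         J         G         L
  Initial     7.321  0.008611    0.7512    0.1411
  Change  -0.006766  0.002255  0.002255  0.002255
  Equil       7.315   0.01087    0.7535    0.1434
  solve Keq expr → x = 0.002255; check Q = 2.9990e-06

Q₀ = 6.8783e-05; Q > K (proceeds reverse)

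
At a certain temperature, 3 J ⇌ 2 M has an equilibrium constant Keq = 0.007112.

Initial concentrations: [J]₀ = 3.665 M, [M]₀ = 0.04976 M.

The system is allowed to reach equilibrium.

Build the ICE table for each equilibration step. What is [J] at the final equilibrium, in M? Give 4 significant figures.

[J]_eq = 3.062 M

Q₀ = 5.0297e-05 vs Keq = 0.007112 ⇒ Q<K, forward
Step 1:
                   J          M
  Initial      3.665    0.04976
  Change     -0.6031     0.4021
  Equil        3.062     0.4518
  solve Keq expr → x = 0.201; check Q = 0.007112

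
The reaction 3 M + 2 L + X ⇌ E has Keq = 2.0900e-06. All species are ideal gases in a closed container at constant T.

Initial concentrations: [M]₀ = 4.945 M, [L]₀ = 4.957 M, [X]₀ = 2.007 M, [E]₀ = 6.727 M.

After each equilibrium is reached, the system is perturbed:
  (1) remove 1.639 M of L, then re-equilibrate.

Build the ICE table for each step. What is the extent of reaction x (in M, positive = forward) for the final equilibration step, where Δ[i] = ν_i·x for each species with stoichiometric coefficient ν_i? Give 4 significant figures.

Q₀ = 0.001128 vs Keq = 2.0900e-06 ⇒ Q>K, reverse
Step 1:
                  M         L         X         E
  I           4.945     4.957     2.007     6.727
  C           9.183     6.122     3.061    -3.061
  E           14.13     11.08     5.068     3.666
  solve Keq expr → x = -3.061; check Q = 2.0900e-06
Then remove 1.639 M of L.
Step 2:
                  M         L         X         E
  I           14.13      9.44     5.068     3.666
  C          0.6353    0.4236    0.2118   -0.2118
  E           14.76     9.863      5.28     3.454
  solve Keq expr → x = -0.2118; check Q = 2.0900e-06

x = -0.2118 M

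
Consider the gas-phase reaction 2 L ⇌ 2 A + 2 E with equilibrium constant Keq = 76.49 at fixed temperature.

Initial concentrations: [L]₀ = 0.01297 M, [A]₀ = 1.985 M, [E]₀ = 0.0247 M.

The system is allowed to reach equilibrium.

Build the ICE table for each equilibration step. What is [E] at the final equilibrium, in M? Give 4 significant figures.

Q₀ = 14.29 vs Keq = 76.49 ⇒ Q<K, forward
Step 1:
                    L           A           E
  I           0.01297       1.985      0.0247
  C         -0.005985    0.005985    0.005985
  E          0.006985       1.991     0.03068
  solve Keq expr → x = 0.002992; check Q = 76.49

[E]_eq = 0.03068 M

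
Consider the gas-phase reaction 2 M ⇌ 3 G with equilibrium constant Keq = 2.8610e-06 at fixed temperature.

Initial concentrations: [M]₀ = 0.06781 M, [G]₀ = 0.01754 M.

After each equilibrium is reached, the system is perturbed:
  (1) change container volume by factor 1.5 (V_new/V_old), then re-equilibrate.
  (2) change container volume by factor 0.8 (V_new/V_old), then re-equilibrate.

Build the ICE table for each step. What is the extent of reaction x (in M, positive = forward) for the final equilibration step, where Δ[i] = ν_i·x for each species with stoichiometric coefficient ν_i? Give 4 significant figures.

Q₀ = 0.001174 vs Keq = 2.8610e-06 ⇒ Q>K, reverse
Step 1:
                   M          G
  I          0.06781    0.01754
  C         0.009969   -0.01495
  E          0.07778   0.002587
  solve Keq expr → x = -0.004984; check Q = 2.8610e-06
Then change container volume by factor 1.5 (V_new/V_old).
Step 2:
                   M          G
  I          0.05185   0.001724
  C       -1.6360e-04 2.4540e-04
  E          0.05169    0.00197
  solve Keq expr → x = 8.1800e-05; check Q = 2.8610e-06
Then change container volume by factor 0.8 (V_new/V_old).
Step 3:
                   M          G
  I          0.06461   0.002462
  C       1.1585e-04 -1.7377e-04
  E          0.06473   0.002289
  solve Keq expr → x = -5.7925e-05; check Q = 2.8610e-06

x = -5.7925e-05 M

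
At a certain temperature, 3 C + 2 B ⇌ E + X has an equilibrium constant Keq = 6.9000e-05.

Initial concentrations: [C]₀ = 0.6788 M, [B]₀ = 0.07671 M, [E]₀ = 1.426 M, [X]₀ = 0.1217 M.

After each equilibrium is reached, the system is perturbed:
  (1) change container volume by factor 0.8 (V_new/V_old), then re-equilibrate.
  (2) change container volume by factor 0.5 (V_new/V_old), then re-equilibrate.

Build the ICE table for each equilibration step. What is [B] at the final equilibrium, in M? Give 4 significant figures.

Q₀ = 94.29 vs Keq = 6.9000e-05 ⇒ Q>K, reverse
Step 1:
                   C          B          E          X
  init        0.6788    0.07671      1.426     0.1217
  Δ           0.3651     0.2434    -0.1217    -0.1217
  eq           1.044     0.3201      1.304 6.1658e-06
  solve Keq expr → x = -0.1217; check Q = 6.9000e-05
Then change container volume by factor 0.8 (V_new/V_old).
Step 2:
                   C          B          E          X
  init         1.305     0.4001       1.63 7.7072e-06
  Δ       -2.2032e-05 -1.4688e-05 7.3440e-06 7.3440e-06
  eq           1.305     0.4001       1.63 1.5051e-05
  solve Keq expr → x = 7.3440e-06; check Q = 6.9000e-05
Then change container volume by factor 0.5 (V_new/V_old).
Step 3:
                   C          B          E          X
  init          2.61     0.8002      3.261 3.0102e-05
  Δ       -6.3082e-04 -4.2055e-04 2.1027e-04 2.1027e-04
  eq           2.609     0.7998      3.261 2.4038e-04
  solve Keq expr → x = 2.1027e-04; check Q = 6.9000e-05

[B]_eq = 0.7998 M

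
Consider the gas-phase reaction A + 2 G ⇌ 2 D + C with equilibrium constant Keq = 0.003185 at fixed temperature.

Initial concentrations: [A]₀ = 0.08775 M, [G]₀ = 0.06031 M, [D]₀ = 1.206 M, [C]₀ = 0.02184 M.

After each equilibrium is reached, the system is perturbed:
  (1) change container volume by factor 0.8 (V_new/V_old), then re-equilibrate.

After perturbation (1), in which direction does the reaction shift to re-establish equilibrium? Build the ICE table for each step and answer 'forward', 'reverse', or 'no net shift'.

Q₀ = 99.52 vs Keq = 0.003185 ⇒ Q>K, reverse
Step 1:
                    A           G           D           C
  Initial     0.08775     0.06031       1.206     0.02184
  Change      0.02184     0.04367    -0.04367    -0.02184
  Equil        0.1096       0.104       1.162  2.7935e-06
  solve Keq expr → x = -0.02184; check Q = 0.003185
Then change container volume by factor 0.8 (V_new/V_old).
Step 2:
                    A           G           D           C
  Initial       0.137        0.13       1.453  3.4919e-06
  Change            0           0           0           0
  Equil         0.137        0.13       1.453  3.4919e-06
  solve Keq expr → x = 0; check Q = 0.003185

Direction: no net shift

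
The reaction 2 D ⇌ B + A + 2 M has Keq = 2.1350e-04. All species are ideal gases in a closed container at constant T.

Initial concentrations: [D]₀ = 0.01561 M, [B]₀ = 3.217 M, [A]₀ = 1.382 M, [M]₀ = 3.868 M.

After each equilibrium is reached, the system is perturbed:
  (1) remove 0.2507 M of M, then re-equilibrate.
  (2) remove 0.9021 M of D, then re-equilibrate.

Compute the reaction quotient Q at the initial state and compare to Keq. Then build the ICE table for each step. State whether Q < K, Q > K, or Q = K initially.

Q₀ = 2.7298e+05 vs Keq = 2.1350e-04 ⇒ Q>K, reverse
Step 1:
                  D         B         A         M
  I         0.01561     3.217     1.382     3.868
  C           2.763    -1.381    -1.381    -2.763
  E           2.778     1.836 7.3452e-04     1.105
  solve Keq expr → x = -1.381; check Q = 2.1350e-04
Then remove 0.2507 M of M.
Step 2:
                  D         B         A         M
  I           2.778     1.836 7.3452e-04    0.8548
  C       -9.8009e-04 4.9004e-04 4.9004e-04 9.8009e-04
  E           2.777     1.836  0.001225    0.8557
  solve Keq expr → x = 4.9004e-04; check Q = 2.1350e-04
Then remove 0.9021 M of D.
Step 3:
                  D         B         A         M
  I           1.875     1.836  0.001225    0.8557
  C        0.001327 -6.6361e-04 -6.6361e-04 -0.001327
  E           1.876     1.836 5.6096e-04    0.8544
  solve Keq expr → x = -6.6361e-04; check Q = 2.1350e-04

Q₀ = 2.7298e+05; Q > K (proceeds reverse)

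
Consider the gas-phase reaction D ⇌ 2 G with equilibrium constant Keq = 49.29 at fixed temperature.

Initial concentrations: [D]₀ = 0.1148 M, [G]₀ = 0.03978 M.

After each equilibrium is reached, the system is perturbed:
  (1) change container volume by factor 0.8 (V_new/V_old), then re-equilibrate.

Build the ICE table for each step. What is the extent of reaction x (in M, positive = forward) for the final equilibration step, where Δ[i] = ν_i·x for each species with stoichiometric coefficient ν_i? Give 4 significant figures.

x = -4.3844e-04 M

Q₀ = 0.01378 vs Keq = 49.29 ⇒ Q<K, forward
Step 1:
                  D         G
  I          0.1148   0.03978
  C         -0.1134    0.2267
  E        0.001441    0.2665
  solve Keq expr → x = 0.1134; check Q = 49.29
Then change container volume by factor 0.8 (V_new/V_old).
Step 2:
                  D         G
  I        0.001801    0.3331
  C       4.3844e-04 -8.7688e-04
  E         0.00224    0.3322
  solve Keq expr → x = -4.3844e-04; check Q = 49.29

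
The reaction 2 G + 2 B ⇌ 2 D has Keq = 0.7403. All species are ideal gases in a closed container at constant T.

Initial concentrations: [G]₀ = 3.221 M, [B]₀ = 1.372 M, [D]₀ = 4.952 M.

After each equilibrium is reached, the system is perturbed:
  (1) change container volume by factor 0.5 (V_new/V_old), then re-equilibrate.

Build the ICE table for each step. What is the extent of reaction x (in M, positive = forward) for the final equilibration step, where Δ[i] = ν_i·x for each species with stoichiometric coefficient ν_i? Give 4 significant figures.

x = 0.5409 M

Q₀ = 1.256 vs Keq = 0.7403 ⇒ Q>K, reverse
Step 1:
                    G           B           D
  Initial       3.221       1.372       4.952
  Change       0.2235      0.2235     -0.2235
  Equil         3.444       1.595       4.729
  solve Keq expr → x = -0.1117; check Q = 0.7403
Then change container volume by factor 0.5 (V_new/V_old).
Step 2:
                    G           B           D
  Initial       6.889       3.191       9.457
  Change       -1.082      -1.082       1.082
  Equil         5.807       2.109       10.54
  solve Keq expr → x = 0.5409; check Q = 0.7403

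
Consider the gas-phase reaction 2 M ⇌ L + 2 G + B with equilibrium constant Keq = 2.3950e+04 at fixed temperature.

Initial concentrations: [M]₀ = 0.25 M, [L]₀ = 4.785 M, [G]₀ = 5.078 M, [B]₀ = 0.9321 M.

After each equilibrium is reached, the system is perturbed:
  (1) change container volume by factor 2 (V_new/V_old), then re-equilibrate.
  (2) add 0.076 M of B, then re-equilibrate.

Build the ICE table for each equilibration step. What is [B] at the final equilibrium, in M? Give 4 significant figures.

[B]_eq = 0.5943 M

Q₀ = 1840 vs Keq = 2.3950e+04 ⇒ Q<K, forward
Step 1:
                    M           L           G           B
  init           0.25       4.785       5.078      0.9321
  Δ           -0.1744     0.08718      0.1744     0.08718
  eq          0.07563       4.872       5.252       1.019
  solve Keq expr → x = 0.08718; check Q = 2.3950e+04
Then change container volume by factor 2 (V_new/V_old).
Step 2:
                    M           L           G           B
  init        0.03782       2.436       2.626      0.5096
  Δ          -0.01857    0.009283     0.01857    0.009283
  eq          0.01925       2.445       2.645      0.5189
  solve Keq expr → x = 0.009283; check Q = 2.3950e+04
Then add 0.076 M of B.
Step 3:
                    M           L           G           B
  init        0.01925       2.445       2.645      0.5949
  Δ          0.001337 -6.6839e-04   -0.001337 -6.6839e-04
  eq          0.02059       2.445       2.643      0.5943
  solve Keq expr → x = -6.6839e-04; check Q = 2.3950e+04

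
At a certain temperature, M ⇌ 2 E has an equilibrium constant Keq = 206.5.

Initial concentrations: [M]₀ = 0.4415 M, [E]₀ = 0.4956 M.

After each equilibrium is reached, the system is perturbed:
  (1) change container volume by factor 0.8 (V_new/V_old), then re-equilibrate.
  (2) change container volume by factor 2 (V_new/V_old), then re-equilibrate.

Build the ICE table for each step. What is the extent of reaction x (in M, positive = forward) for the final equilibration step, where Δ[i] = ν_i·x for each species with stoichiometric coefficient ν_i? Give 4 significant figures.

Q₀ = 0.5563 vs Keq = 206.5 ⇒ Q<K, forward
Step 1:
                    M           E
  I            0.4415      0.4956
  C           -0.4325      0.8651
  E          0.008966       1.361
  solve Keq expr → x = 0.4325; check Q = 206.5
Then change container volume by factor 0.8 (V_new/V_old).
Step 2:
                    M           E
  I           0.01121       1.701
  C          0.002713   -0.005425
  E           0.01392       1.695
  solve Keq expr → x = -0.002713; check Q = 206.5
Then change container volume by factor 2 (V_new/V_old).
Step 3:
                    M           E
  I           0.00696      0.8477
  C         -0.003423    0.006847
  E          0.003536      0.8546
  solve Keq expr → x = 0.003423; check Q = 206.5

x = 0.003423 M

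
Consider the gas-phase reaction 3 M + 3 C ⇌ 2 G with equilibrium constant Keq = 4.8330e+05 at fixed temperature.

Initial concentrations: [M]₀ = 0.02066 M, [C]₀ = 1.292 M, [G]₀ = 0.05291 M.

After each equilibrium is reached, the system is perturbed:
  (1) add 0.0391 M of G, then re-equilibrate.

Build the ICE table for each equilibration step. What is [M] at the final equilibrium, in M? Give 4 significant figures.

[M]_eq = 0.002217 M

Q₀ = 147.2 vs Keq = 4.8330e+05 ⇒ Q<K, forward
Step 1:
                   M          C          G
  init       0.02066      1.292    0.05291
  Δ         -0.01903   -0.01903    0.01269
  eq        0.001628      1.273     0.0656
  solve Keq expr → x = 0.006344; check Q = 4.8330e+05
Then add 0.0391 M of G.
Step 2:
                   M          C          G
  init      0.001628      1.273     0.1047
  Δ       5.8889e-04 5.8889e-04 -3.9259e-04
  eq        0.002217      1.274     0.1043
  solve Keq expr → x = -1.9630e-04; check Q = 4.8330e+05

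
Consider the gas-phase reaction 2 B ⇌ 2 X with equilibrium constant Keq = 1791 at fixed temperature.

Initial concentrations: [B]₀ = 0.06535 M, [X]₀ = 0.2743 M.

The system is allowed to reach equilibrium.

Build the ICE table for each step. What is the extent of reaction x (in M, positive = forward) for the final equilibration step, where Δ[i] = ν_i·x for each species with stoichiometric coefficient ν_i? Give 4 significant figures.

Q₀ = 17.62 vs Keq = 1791 ⇒ Q<K, forward
Step 1:
                   B          X
  init       0.06535     0.2743
  Δ         -0.05751    0.05751
  eq         0.00784     0.3318
  solve Keq expr → x = 0.02875; check Q = 1791

x = 0.02875 M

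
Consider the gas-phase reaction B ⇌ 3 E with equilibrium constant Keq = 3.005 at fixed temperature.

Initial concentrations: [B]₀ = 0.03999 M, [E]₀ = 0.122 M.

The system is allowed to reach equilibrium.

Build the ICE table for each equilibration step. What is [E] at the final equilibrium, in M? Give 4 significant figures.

Q₀ = 0.04541 vs Keq = 3.005 ⇒ Q<K, forward
Step 1:
                   B          E
  Initial    0.03999      0.122
  Change    -0.03595     0.1078
  Equil     0.004041     0.2298
  solve Keq expr → x = 0.03595; check Q = 3.005

[E]_eq = 0.2298 M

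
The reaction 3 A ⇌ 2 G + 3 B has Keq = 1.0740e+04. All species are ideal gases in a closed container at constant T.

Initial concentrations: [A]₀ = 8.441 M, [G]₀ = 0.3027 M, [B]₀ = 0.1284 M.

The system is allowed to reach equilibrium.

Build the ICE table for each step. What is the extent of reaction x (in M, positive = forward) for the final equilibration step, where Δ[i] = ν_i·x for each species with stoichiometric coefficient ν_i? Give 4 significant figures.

x = 2.47 M

Q₀ = 3.2251e-07 vs Keq = 1.0740e+04 ⇒ Q<K, forward
Step 1:
                    A           G           B
  I             8.441      0.3027      0.1284
  C             -7.41        4.94        7.41
  E             1.031       5.243       7.538
  solve Keq expr → x = 2.47; check Q = 1.0740e+04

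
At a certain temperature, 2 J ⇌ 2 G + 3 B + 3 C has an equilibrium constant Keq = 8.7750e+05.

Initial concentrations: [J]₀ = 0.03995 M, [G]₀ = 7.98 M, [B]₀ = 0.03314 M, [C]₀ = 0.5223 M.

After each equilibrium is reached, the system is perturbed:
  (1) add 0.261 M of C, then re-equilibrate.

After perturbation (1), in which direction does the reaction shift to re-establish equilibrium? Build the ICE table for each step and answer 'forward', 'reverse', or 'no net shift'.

Q₀ = 0.2069 vs Keq = 8.7750e+05 ⇒ Q<K, forward
Step 1:
                  J         G         B         C
  I         0.03995      7.98   0.03314    0.5223
  C        -0.03984   0.03984   0.05976   0.05976
  E       1.0766e-04      8.02    0.0929    0.5821
  solve Keq expr → x = 0.01992; check Q = 8.7750e+05
Then add 0.261 M of C.
Step 2:
                  J         G         B         C
  I       1.0766e-04      8.02    0.0929    0.8431
  C       7.9603e-05 -7.9603e-05 -1.1940e-04 -1.1940e-04
  E       1.8726e-04      8.02   0.09278    0.8429
  solve Keq expr → x = -3.9801e-05; check Q = 8.7750e+05

Direction: reverse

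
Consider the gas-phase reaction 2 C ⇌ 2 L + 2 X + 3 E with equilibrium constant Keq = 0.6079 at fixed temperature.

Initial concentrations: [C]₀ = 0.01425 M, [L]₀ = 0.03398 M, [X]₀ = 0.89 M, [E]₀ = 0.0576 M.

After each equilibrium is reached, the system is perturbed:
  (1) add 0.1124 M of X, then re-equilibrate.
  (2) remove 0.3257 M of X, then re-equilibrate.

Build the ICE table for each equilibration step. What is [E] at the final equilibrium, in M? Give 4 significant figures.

[E]_eq = 0.07762 M

Q₀ = 8.6073e-04 vs Keq = 0.6079 ⇒ Q<K, forward
Step 1:
                   C          L          X          E
  Initial    0.01425    0.03398       0.89     0.0576
  Change    -0.01308    0.01308    0.01308    0.01962
  Equil      0.00117    0.04706     0.9031    0.07722
  solve Keq expr → x = 0.00654; check Q = 0.6079
Then add 0.1124 M of X.
Step 2:
                   C          L          X          E
  Initial    0.00117    0.04706      1.015    0.07722
  Change  1.3639e-04 -1.3639e-04 -1.3639e-04 -2.0458e-04
  Equil     0.001306    0.04692      1.015    0.07702
  solve Keq expr → x = -6.8193e-05; check Q = 0.6079
Then remove 0.3257 M of X.
Step 3:
                   C          L          X          E
  Initial   0.001306    0.04692     0.6896    0.07702
  Change  -4.0037e-04 4.0037e-04 4.0037e-04 6.0056e-04
  Equil   9.0568e-04    0.04732       0.69    0.07762
  solve Keq expr → x = 2.0019e-04; check Q = 0.6079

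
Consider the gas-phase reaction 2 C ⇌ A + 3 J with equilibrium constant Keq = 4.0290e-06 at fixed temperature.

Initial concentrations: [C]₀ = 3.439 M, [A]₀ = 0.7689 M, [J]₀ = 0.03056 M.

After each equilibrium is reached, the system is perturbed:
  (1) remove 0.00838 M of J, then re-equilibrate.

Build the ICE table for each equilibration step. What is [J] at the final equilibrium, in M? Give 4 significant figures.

[J]_eq = 0.03939 M

Q₀ = 1.8555e-06 vs Keq = 4.0290e-06 ⇒ Q<K, forward
Step 1:
                  C         A         J
  init        3.439    0.7689   0.03056
  Δ       -0.005944  0.002972  0.008916
  eq          3.433    0.7719   0.03948
  solve Keq expr → x = 0.002972; check Q = 4.0290e-06
Then remove 0.00838 M of J.
Step 2:
                  C         A         J
  init        3.433    0.7719    0.0311
  Δ       -0.005527  0.002764  0.008291
  eq          3.428    0.7746   0.03939
  solve Keq expr → x = 0.002764; check Q = 4.0290e-06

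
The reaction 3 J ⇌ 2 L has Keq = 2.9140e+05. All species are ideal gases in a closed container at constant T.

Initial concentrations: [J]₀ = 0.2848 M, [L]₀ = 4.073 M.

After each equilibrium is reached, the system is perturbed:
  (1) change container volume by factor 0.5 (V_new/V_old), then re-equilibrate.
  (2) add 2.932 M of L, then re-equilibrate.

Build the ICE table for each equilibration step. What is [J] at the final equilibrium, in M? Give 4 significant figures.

Q₀ = 718.1 vs Keq = 2.9140e+05 ⇒ Q<K, forward
Step 1:
                  J         L
  I          0.2848     4.073
  C         -0.2453    0.1635
  E         0.03949     4.237
  solve Keq expr → x = 0.08177; check Q = 2.9140e+05
Then change container volume by factor 0.5 (V_new/V_old).
Step 2:
                  J         L
  I         0.07898     8.473
  C        -0.01624   0.01083
  E         0.06274     8.484
  solve Keq expr → x = 0.005414; check Q = 2.9140e+05
Then add 2.932 M of L.
Step 3:
                  J         L
  I         0.06274     11.42
  C         0.01369 -0.009126
  E         0.07643     11.41
  solve Keq expr → x = -0.004563; check Q = 2.9140e+05

[J]_eq = 0.07643 M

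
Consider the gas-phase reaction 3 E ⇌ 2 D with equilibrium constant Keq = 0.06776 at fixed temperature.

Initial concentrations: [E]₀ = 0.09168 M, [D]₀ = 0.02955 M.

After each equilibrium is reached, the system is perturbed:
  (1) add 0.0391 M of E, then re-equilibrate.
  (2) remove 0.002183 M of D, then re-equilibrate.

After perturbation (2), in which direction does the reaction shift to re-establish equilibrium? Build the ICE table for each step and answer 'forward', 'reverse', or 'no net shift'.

Direction: forward

Q₀ = 1.133 vs Keq = 0.06776 ⇒ Q>K, reverse
Step 1:
                   E          D
  Initial    0.09168    0.02955
  Change     0.02813   -0.01875
  Equil       0.1198     0.0108
  solve Keq expr → x = -0.009377; check Q = 0.06776
Then add 0.0391 M of E.
Step 2:
                   E          D
  Initial     0.1589     0.0108
  Change    -0.00694   0.004626
  Equil        0.152    0.01542
  solve Keq expr → x = 0.002313; check Q = 0.06776
Then remove 0.002183 M of D.
Step 3:
                   E          D
  Initial      0.152    0.01324
  Change   -0.002668   0.001779
  Equil       0.1493    0.01502
  solve Keq expr → x = 8.8934e-04; check Q = 0.06776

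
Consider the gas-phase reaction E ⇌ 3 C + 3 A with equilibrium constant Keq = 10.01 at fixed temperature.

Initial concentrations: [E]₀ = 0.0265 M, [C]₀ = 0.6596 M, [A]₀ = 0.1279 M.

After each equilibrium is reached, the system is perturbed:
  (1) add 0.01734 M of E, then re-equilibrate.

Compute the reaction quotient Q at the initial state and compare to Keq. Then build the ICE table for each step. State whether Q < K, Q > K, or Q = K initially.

Q₀ = 0.02266 vs Keq = 10.01 ⇒ Q<K, forward
Step 1:
                    E           C           A
  Initial      0.0265      0.6596      0.1279
  Change     -0.02615     0.07844     0.07844
  Equil    3.5283e-04       0.738      0.2063
  solve Keq expr → x = 0.02615; check Q = 10.01
Then add 0.01734 M of E.
Step 2:
                    E           C           A
  Initial     0.01769       0.738      0.2063
  Change     -0.01686     0.05059     0.05059
  Equil    8.3102e-04      0.7886      0.2569
  solve Keq expr → x = 0.01686; check Q = 10.01

Q₀ = 0.02266; Q < K (proceeds forward)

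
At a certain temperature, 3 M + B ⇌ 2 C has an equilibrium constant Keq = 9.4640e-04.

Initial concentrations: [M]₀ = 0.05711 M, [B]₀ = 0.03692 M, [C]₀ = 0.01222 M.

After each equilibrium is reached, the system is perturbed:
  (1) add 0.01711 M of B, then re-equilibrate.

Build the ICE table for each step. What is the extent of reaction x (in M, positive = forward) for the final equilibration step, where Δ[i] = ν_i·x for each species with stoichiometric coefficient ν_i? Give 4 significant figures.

Q₀ = 21.71 vs Keq = 9.4640e-04 ⇒ Q>K, reverse
Step 1:
                  M         B         C
  Initial   0.05711   0.03692   0.01222
  Change    0.01813  0.006044  -0.01209
  Equil     0.07524   0.04296 1.3161e-04
  solve Keq expr → x = -0.006044; check Q = 9.4640e-04
Then add 0.01711 M of B.
Step 2:
                  M         B         C
  Initial   0.07524   0.06007 1.3161e-04
  Change  -3.5832e-05 -1.1944e-05 2.3888e-05
  Equil     0.07521   0.06006 1.5550e-04
  solve Keq expr → x = 1.1944e-05; check Q = 9.4640e-04

x = 1.1944e-05 M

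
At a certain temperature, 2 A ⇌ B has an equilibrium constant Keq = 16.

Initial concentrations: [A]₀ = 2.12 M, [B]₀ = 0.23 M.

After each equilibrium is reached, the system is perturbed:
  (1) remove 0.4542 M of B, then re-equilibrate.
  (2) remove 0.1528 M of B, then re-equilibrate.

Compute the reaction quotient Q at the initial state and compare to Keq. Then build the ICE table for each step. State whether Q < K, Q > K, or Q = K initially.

Q₀ = 0.05117 vs Keq = 16 ⇒ Q<K, forward
Step 1:
                  A         B
  I            2.12      0.23
  C          -1.851    0.9256
  E          0.2688     1.156
  solve Keq expr → x = 0.9256; check Q = 16
Then remove 0.4542 M of B.
Step 2:
                  A         B
  I          0.2688    0.7014
  C        -0.05529   0.02764
  E          0.2135    0.7291
  solve Keq expr → x = 0.02764; check Q = 16
Then remove 0.1528 M of B.
Step 3:
                  A         B
  I          0.2135    0.5763
  C        -0.02189   0.01094
  E          0.1916    0.5872
  solve Keq expr → x = 0.01094; check Q = 16

Q₀ = 0.05117; Q < K (proceeds forward)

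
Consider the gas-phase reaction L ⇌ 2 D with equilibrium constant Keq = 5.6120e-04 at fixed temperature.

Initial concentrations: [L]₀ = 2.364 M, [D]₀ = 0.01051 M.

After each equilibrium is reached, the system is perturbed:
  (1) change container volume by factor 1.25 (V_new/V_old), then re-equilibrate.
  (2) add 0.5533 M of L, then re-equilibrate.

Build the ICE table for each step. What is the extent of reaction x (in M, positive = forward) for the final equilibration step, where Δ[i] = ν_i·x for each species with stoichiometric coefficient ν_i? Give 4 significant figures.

Q₀ = 4.6726e-05 vs Keq = 5.6120e-04 ⇒ Q<K, forward
Step 1:
                    L           D
  init          2.364     0.01051
  Δ          -0.01291     0.02581
  eq            2.351     0.03632
  solve Keq expr → x = 0.01291; check Q = 5.6120e-04
Then change container volume by factor 1.25 (V_new/V_old).
Step 2:
                    L           D
  init          1.881     0.02906
  Δ         -0.001708    0.003415
  eq            1.879     0.03247
  solve Keq expr → x = 0.001708; check Q = 5.6120e-04
Then add 0.5533 M of L.
Step 3:
                    L           D
  init          2.432     0.03247
  Δ         -0.002228    0.004456
  eq             2.43     0.03693
  solve Keq expr → x = 0.002228; check Q = 5.6120e-04

x = 0.002228 M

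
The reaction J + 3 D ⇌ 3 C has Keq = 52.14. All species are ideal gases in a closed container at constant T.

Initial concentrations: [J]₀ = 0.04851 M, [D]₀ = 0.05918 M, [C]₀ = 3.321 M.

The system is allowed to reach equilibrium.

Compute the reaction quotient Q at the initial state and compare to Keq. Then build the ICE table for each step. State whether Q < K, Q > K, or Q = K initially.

Q₀ = 3.6429e+06; Q > K (proceeds reverse)

Q₀ = 3.6429e+06 vs Keq = 52.14 ⇒ Q>K, reverse
Step 1:
                   J          D          C
  I          0.04851    0.05918      3.321
  C           0.2924     0.8772    -0.8772
  E           0.3409     0.9364      2.444
  solve Keq expr → x = -0.2924; check Q = 52.14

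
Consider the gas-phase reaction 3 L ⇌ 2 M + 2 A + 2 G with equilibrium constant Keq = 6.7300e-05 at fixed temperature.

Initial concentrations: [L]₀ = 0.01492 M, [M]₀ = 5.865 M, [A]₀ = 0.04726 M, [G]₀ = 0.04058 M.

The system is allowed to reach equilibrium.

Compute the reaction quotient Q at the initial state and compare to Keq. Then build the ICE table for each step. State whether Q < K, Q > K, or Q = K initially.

Q₀ = 38.09; Q > K (proceeds reverse)

Q₀ = 38.09 vs Keq = 6.7300e-05 ⇒ Q>K, reverse
Step 1:
                    L           M           A           G
  Initial     0.01492       5.865     0.04726     0.04058
  Change      0.05662    -0.03775    -0.03775    -0.03775
  Equil       0.07154       5.827    0.009512    0.002832
  solve Keq expr → x = -0.01887; check Q = 6.7300e-05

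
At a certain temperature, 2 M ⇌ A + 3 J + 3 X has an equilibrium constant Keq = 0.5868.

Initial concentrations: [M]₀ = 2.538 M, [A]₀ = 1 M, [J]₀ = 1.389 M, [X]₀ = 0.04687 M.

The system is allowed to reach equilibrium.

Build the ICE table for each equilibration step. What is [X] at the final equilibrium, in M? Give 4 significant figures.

Q₀ = 4.2836e-05 vs Keq = 0.5868 ⇒ Q<K, forward
Step 1:
                   M          A          J          X
  I            2.538          1      1.389    0.04687
  C          -0.4046     0.2023     0.6069     0.6069
  E            2.133      1.202      1.996     0.6537
  solve Keq expr → x = 0.2023; check Q = 0.5868

[X]_eq = 0.6537 M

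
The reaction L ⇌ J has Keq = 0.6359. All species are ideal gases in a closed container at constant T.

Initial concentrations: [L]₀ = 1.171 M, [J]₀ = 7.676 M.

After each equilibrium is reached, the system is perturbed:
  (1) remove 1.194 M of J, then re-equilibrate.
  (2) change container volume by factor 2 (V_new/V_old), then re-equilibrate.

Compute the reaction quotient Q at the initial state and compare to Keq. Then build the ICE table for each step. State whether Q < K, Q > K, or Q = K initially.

Q₀ = 6.555; Q > K (proceeds reverse)

Q₀ = 6.555 vs Keq = 0.6359 ⇒ Q>K, reverse
Step 1:
                   L          J
  init         1.171      7.676
  Δ            4.237     -4.237
  eq           5.408      3.439
  solve Keq expr → x = -4.237; check Q = 0.6359
Then remove 1.194 M of J.
Step 2:
                   L          J
  init         5.408      2.245
  Δ          -0.7299     0.7299
  eq           4.678      2.975
  solve Keq expr → x = 0.7299; check Q = 0.6359
Then change container volume by factor 2 (V_new/V_old).
Step 3:
                   L          J
  init         2.339      1.487
  Δ                0          0
  eq           2.339      1.487
  solve Keq expr → x = 0; check Q = 0.6359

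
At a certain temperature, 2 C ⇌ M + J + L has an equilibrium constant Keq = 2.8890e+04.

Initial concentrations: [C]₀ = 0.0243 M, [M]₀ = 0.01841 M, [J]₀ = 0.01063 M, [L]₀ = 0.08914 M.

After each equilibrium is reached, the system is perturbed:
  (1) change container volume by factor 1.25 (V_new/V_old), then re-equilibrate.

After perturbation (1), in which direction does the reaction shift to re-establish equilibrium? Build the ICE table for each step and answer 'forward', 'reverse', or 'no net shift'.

Q₀ = 0.02954 vs Keq = 2.8890e+04 ⇒ Q<K, forward
Step 1:
                  C         M         J         L
  I          0.0243   0.01841   0.01063   0.08914
  C        -0.02425   0.01213   0.01213   0.01213
  E       4.9351e-05   0.03054   0.02276    0.1013
  solve Keq expr → x = 0.01213; check Q = 2.8890e+04
Then change container volume by factor 1.25 (V_new/V_old).
Step 2:
                  C         M         J         L
  I       3.9481e-05   0.02443    0.0182   0.08101
  C       -4.1642e-06 2.0821e-06 2.0821e-06 2.0821e-06
  E       3.5317e-05   0.02443   0.01821   0.08101
  solve Keq expr → x = 2.0821e-06; check Q = 2.8890e+04

Direction: forward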